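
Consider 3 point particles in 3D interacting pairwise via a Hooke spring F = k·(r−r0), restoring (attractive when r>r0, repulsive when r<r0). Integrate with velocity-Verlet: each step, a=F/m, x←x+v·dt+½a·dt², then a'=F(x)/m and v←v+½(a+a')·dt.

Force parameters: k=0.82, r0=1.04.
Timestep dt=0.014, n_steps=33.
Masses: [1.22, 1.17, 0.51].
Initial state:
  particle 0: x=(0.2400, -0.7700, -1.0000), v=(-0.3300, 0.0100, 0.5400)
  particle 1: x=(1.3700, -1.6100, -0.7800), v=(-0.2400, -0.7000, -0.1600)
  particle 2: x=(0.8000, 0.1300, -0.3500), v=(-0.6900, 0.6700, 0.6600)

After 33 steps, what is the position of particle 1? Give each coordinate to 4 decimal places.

step 0: x0=(0.2400, -0.7700, -1.0000) x1=(1.3700, -1.6100, -0.7800) x2=(0.8000, 0.1300, -0.3500)
step 1: x0=(0.2354, -0.7699, -0.9924) x1=(1.3666, -1.6197, -0.7822) x2=(0.7904, 0.1392, -0.3408)
step 2: x0=(0.2309, -0.7697, -0.9848) x1=(1.3631, -1.6293, -0.7844) x2=(0.7808, 0.1482, -0.3317)
step 3: x0=(0.2264, -0.7696, -0.9772) x1=(1.3596, -1.6388, -0.7866) x2=(0.7713, 0.1568, -0.3227)
step 4: x0=(0.2219, -0.7695, -0.9696) x1=(1.3559, -1.6481, -0.7888) x2=(0.7618, 0.1651, -0.3138)
step 5: x0=(0.2176, -0.7694, -0.9619) x1=(1.3522, -1.6572, -0.7909) x2=(0.7524, 0.1731, -0.3050)
step 6: x0=(0.2132, -0.7694, -0.9542) x1=(1.3484, -1.6662, -0.7931) x2=(0.7430, 0.1808, -0.2964)
step 7: x0=(0.2090, -0.7693, -0.9465) x1=(1.3445, -1.6750, -0.7952) x2=(0.7337, 0.1881, -0.2878)
step 8: x0=(0.2048, -0.7692, -0.9388) x1=(1.3405, -1.6837, -0.7972) x2=(0.7245, 0.1951, -0.2794)
step 9: x0=(0.2006, -0.7692, -0.9311) x1=(1.3365, -1.6922, -0.7993) x2=(0.7153, 0.2017, -0.2710)
step 10: x0=(0.1965, -0.7691, -0.9233) x1=(1.3323, -1.7006, -0.8013) x2=(0.7062, 0.2080, -0.2628)
step 11: x0=(0.1925, -0.7691, -0.9155) x1=(1.3281, -1.7087, -0.8032) x2=(0.6972, 0.2139, -0.2548)
step 12: x0=(0.1885, -0.7691, -0.9077) x1=(1.3238, -1.7167, -0.8052) x2=(0.6883, 0.2195, -0.2468)
step 13: x0=(0.1845, -0.7691, -0.8999) x1=(1.3194, -1.7246, -0.8071) x2=(0.6794, 0.2247, -0.2390)
step 14: x0=(0.1807, -0.7691, -0.8920) x1=(1.3148, -1.7322, -0.8089) x2=(0.6706, 0.2295, -0.2313)
step 15: x0=(0.1769, -0.7691, -0.8842) x1=(1.3102, -1.7397, -0.8108) x2=(0.6618, 0.2340, -0.2237)
step 16: x0=(0.1731, -0.7692, -0.8763) x1=(1.3056, -1.7470, -0.8126) x2=(0.6532, 0.2380, -0.2163)
step 17: x0=(0.1694, -0.7692, -0.8684) x1=(1.3008, -1.7541, -0.8143) x2=(0.6446, 0.2417, -0.2090)
step 18: x0=(0.1658, -0.7693, -0.8604) x1=(1.2959, -1.7610, -0.8160) x2=(0.6361, 0.2449, -0.2019)
step 19: x0=(0.1622, -0.7694, -0.8525) x1=(1.2909, -1.7678, -0.8177) x2=(0.6276, 0.2478, -0.1949)
step 20: x0=(0.1587, -0.7694, -0.8445) x1=(1.2858, -1.7743, -0.8193) x2=(0.6193, 0.2503, -0.1880)
step 21: x0=(0.1552, -0.7696, -0.8365) x1=(1.2806, -1.7807, -0.8209) x2=(0.6110, 0.2524, -0.1813)
step 22: x0=(0.1518, -0.7697, -0.8285) x1=(1.2754, -1.7868, -0.8224) x2=(0.6028, 0.2540, -0.1748)
step 23: x0=(0.1484, -0.7698, -0.8205) x1=(1.2700, -1.7928, -0.8239) x2=(0.5947, 0.2553, -0.1684)
step 24: x0=(0.1452, -0.7700, -0.8125) x1=(1.2645, -1.7986, -0.8254) x2=(0.5867, 0.2561, -0.1621)
step 25: x0=(0.1419, -0.7701, -0.8044) x1=(1.2590, -1.8042, -0.8267) x2=(0.5788, 0.2566, -0.1560)
step 26: x0=(0.1388, -0.7703, -0.7963) x1=(1.2533, -1.8095, -0.8281) x2=(0.5710, 0.2566, -0.1501)
step 27: x0=(0.1356, -0.7705, -0.7882) x1=(1.2475, -1.8147, -0.8294) x2=(0.5633, 0.2562, -0.1443)
step 28: x0=(0.1326, -0.7707, -0.7801) x1=(1.2417, -1.8197, -0.8306) x2=(0.5556, 0.2554, -0.1387)
step 29: x0=(0.1296, -0.7710, -0.7720) x1=(1.2357, -1.8245, -0.8318) x2=(0.5481, 0.2541, -0.1332)
step 30: x0=(0.1266, -0.7712, -0.7639) x1=(1.2296, -1.8291, -0.8329) x2=(0.5406, 0.2525, -0.1279)
step 31: x0=(0.1237, -0.7715, -0.7558) x1=(1.2235, -1.8334, -0.8340) x2=(0.5332, 0.2504, -0.1227)
step 32: x0=(0.1209, -0.7718, -0.7476) x1=(1.2172, -1.8376, -0.8350) x2=(0.5260, 0.2479, -0.1177)
step 33: x0=(0.1181, -0.7721, -0.7394) x1=(1.2108, -1.8416, -0.8359) x2=(0.5188, 0.2450, -0.1129)

(1.2108, -1.8416, -0.8359)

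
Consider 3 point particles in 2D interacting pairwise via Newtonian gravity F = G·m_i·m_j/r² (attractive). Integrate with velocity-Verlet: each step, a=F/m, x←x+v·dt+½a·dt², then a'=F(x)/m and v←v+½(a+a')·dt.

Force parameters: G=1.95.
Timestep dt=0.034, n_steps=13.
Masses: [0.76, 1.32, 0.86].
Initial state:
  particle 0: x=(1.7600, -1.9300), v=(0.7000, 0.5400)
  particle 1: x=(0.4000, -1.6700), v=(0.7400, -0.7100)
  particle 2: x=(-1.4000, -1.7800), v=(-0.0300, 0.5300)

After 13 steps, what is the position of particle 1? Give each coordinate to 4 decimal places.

step 0: x0=(1.7600, -1.9300) x1=(0.4000, -1.6700) x2=(-1.4000, -1.7800)
step 1: x0=(1.7829, -1.9115) x1=(0.4253, -1.6942) x2=(-1.4005, -1.7620)
step 2: x0=(1.8041, -1.8927) x1=(0.4509, -1.7186) x2=(-1.3999, -1.7439)
step 3: x0=(1.8236, -1.8737) x1=(0.4769, -1.7432) x2=(-1.3983, -1.7258)
step 4: x0=(1.8412, -1.8546) x1=(0.5032, -1.7678) x2=(-1.3957, -1.7078)
step 5: x0=(1.8570, -1.8353) x1=(0.5300, -1.7925) x2=(-1.3920, -1.6897)
step 6: x0=(1.8709, -1.8160) x1=(0.5572, -1.8171) x2=(-1.3875, -1.6718)
step 7: x0=(1.8829, -1.7967) x1=(0.5849, -1.8418) x2=(-1.3819, -1.6538)
step 8: x0=(1.8929, -1.7774) x1=(0.6131, -1.8663) x2=(-1.3755, -1.6360)
step 9: x0=(1.9010, -1.7582) x1=(0.6419, -1.8907) x2=(-1.3682, -1.6183)
step 10: x0=(1.9071, -1.7393) x1=(0.6712, -1.9150) x2=(-1.3600, -1.6007)
step 11: x0=(1.9110, -1.7206) x1=(0.7012, -1.9390) x2=(-1.3509, -1.5831)
step 12: x0=(1.9129, -1.7022) x1=(0.7319, -1.9627) x2=(-1.3410, -1.5657)
step 13: x0=(1.9126, -1.6842) x1=(0.7633, -1.9861) x2=(-1.3303, -1.5485)

(0.7633, -1.9861)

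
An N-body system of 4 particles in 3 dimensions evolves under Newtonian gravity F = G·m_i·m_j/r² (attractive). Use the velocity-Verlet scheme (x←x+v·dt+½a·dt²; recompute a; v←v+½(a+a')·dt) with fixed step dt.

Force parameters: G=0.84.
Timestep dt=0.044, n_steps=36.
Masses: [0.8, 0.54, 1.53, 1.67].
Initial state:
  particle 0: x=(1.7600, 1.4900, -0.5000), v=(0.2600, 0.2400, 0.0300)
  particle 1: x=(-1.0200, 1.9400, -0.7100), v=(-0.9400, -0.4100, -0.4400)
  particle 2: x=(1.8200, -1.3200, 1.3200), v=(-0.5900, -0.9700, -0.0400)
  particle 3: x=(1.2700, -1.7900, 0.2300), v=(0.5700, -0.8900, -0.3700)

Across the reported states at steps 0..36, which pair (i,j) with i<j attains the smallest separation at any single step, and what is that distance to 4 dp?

step 0: x0=(1.7600, 1.4900, -0.5000) x1=(-1.0200, 1.9400, -0.7100) x2=(1.8200, -1.3200, 1.3200) x3=(1.2700, -1.7900, 0.2300)
step 1: x0=(1.7714, 1.5004, -0.4986) x1=(-1.0612, 1.9219, -0.7293) x2=(1.7937, -1.3629, 1.3175) x3=(1.2954, -1.8288, 0.2143)
step 2: x0=(1.7826, 1.5103, -0.4970) x1=(-1.1021, 1.9035, -0.7485) x2=(1.7667, -1.4063, 1.3136) x3=(1.3213, -1.8670, 0.1998)
step 3: x0=(1.7937, 1.5199, -0.4953) x1=(-1.1428, 1.8849, -0.7677) x2=(1.7392, -1.4501, 1.3082) x3=(1.3478, -1.9045, 0.1867)
step 4: x0=(1.8047, 1.5291, -0.4935) x1=(-1.1831, 1.8662, -0.7868) x2=(1.7111, -1.4944, 1.3013) x3=(1.3747, -1.9412, 0.1748)
step 5: x0=(1.8155, 1.5380, -0.4915) x1=(-1.2232, 1.8473, -0.8057) x2=(1.6826, -1.5392, 1.2927) x3=(1.4020, -1.9773, 0.1643)
step 6: x0=(1.8263, 1.5465, -0.4894) x1=(-1.2631, 1.8282, -0.8246) x2=(1.6536, -1.5845, 1.2825) x3=(1.4297, -2.0127, 0.1553)
step 7: x0=(1.8369, 1.5546, -0.4872) x1=(-1.3027, 1.8089, -0.8434) x2=(1.6243, -1.6304, 1.2705) x3=(1.4577, -2.0474, 0.1477)
step 8: x0=(1.8473, 1.5623, -0.4848) x1=(-1.3420, 1.7894, -0.8622) x2=(1.5947, -1.6767, 1.2567) x3=(1.4859, -2.0814, 0.1417)
step 9: x0=(1.8577, 1.5697, -0.4824) x1=(-1.3811, 1.7698, -0.8808) x2=(1.5649, -1.7236, 1.2412) x3=(1.5143, -2.1147, 0.1374)
step 10: x0=(1.8680, 1.5768, -0.4798) x1=(-1.4199, 1.7500, -0.8994) x2=(1.5350, -1.7711, 1.2236) x3=(1.5427, -2.1472, 0.1347)
step 11: x0=(1.8781, 1.5836, -0.4772) x1=(-1.4585, 1.7300, -0.9179) x2=(1.5052, -1.8191, 1.2041) x3=(1.5711, -2.1790, 0.1337)
step 12: x0=(1.8882, 1.5900, -0.4744) x1=(-1.4968, 1.7099, -0.9363) x2=(1.4754, -1.8677, 1.1826) x3=(1.5993, -2.2101, 0.1346)
step 13: x0=(1.8981, 1.5960, -0.4716) x1=(-1.5350, 1.6897, -0.9547) x2=(1.4459, -1.9169, 1.1589) x3=(1.6274, -2.2405, 0.1374)
step 14: x0=(1.9079, 1.6018, -0.4687) x1=(-1.5729, 1.6693, -0.9729) x2=(1.4167, -1.9666, 1.1329) x3=(1.6550, -2.2701, 0.1421)
step 15: x0=(1.9176, 1.6072, -0.4657) x1=(-1.6106, 1.6487, -0.9911) x2=(1.3881, -2.0170, 1.1047) x3=(1.6822, -2.2990, 0.1489)
step 16: x0=(1.9273, 1.6124, -0.4626) x1=(-1.6480, 1.6280, -1.0092) x2=(1.3602, -2.0679, 1.0742) x3=(1.7086, -2.3271, 0.1577)
step 17: x0=(1.9368, 1.6172, -0.4594) x1=(-1.6853, 1.6072, -1.0273) x2=(1.3332, -2.1194, 1.0412) x3=(1.7343, -2.3545, 0.1687)
step 18: x0=(1.9462, 1.6217, -0.4562) x1=(-1.7223, 1.5863, -1.0453) x2=(1.3073, -2.1715, 1.0057) x3=(1.7589, -2.3812, 0.1820)
step 19: x0=(1.9556, 1.6259, -0.4529) x1=(-1.7592, 1.5652, -1.0632) x2=(1.2828, -2.2241, 0.9677) x3=(1.7822, -2.4073, 0.1975)
step 20: x0=(1.9648, 1.6298, -0.4495) x1=(-1.7958, 1.5440, -1.0810) x2=(1.2599, -2.2773, 0.9271) x3=(1.8040, -2.4326, 0.2154)
step 21: x0=(1.9740, 1.6335, -0.4461) x1=(-1.8323, 1.5226, -1.0988) x2=(1.2390, -2.3309, 0.8838) x3=(1.8239, -2.4574, 0.2355)
step 22: x0=(1.9831, 1.6368, -0.4426) x1=(-1.8685, 1.5011, -1.1165) x2=(1.2204, -2.3849, 0.8380) x3=(1.8418, -2.4816, 0.2581)
step 23: x0=(1.9920, 1.6399, -0.4390) x1=(-1.9046, 1.4795, -1.1341) x2=(1.2044, -2.4392, 0.7896) x3=(1.8571, -2.5054, 0.2829)
step 24: x0=(2.0009, 1.6426, -0.4354) x1=(-1.9405, 1.4578, -1.1516) x2=(1.1916, -2.4938, 0.7388) x3=(1.8696, -2.5287, 0.3098)
step 25: x0=(2.0098, 1.6452, -0.4318) x1=(-1.9762, 1.4360, -1.1691) x2=(1.1823, -2.5485, 0.6857) x3=(1.8788, -2.5518, 0.3389)
step 26: x0=(2.0185, 1.6474, -0.4281) x1=(-2.0117, 1.4141, -1.1866) x2=(1.1771, -2.6031, 0.6306) x3=(1.8843, -2.5748, 0.3697)
step 27: x0=(2.0272, 1.6494, -0.4243) x1=(-2.0470, 1.3920, -1.2039) x2=(1.1763, -2.6574, 0.5738) x3=(1.8857, -2.5979, 0.4021)
step 28: x0=(2.0357, 1.6511, -0.4206) x1=(-2.0822, 1.3698, -1.2212) x2=(1.1804, -2.7112, 0.5158) x3=(1.8826, -2.6212, 0.4355)
step 29: x0=(2.0443, 1.6525, -0.4167) x1=(-2.1171, 1.3476, -1.2385) x2=(1.1898, -2.7643, 0.4572) x3=(1.8746, -2.6451, 0.4694)
step 30: x0=(2.0527, 1.6537, -0.4128) x1=(-2.1519, 1.3252, -1.2556) x2=(1.2047, -2.8164, 0.3986) x3=(1.8616, -2.6698, 0.5032)
step 31: x0=(2.0610, 1.6547, -0.4089) x1=(-2.1866, 1.3027, -1.2728) x2=(1.2253, -2.8671, 0.3409) x3=(1.8434, -2.6956, 0.5362)
step 32: x0=(2.0693, 1.6554, -0.4050) x1=(-2.2210, 1.2801, -1.2898) x2=(1.2514, -2.9161, 0.2850) x3=(1.8200, -2.7227, 0.5676)
step 33: x0=(2.0775, 1.6558, -0.4010) x1=(-2.2553, 1.2574, -1.3068) x2=(1.2828, -2.9634, 0.2316) x3=(1.7918, -2.7513, 0.5965)
step 34: x0=(2.0857, 1.6560, -0.3970) x1=(-2.2895, 1.2346, -1.3238) x2=(1.3189, -3.0085, 0.1817) x3=(1.7592, -2.7818, 0.6223)
step 35: x0=(2.0938, 1.6560, -0.3929) x1=(-2.3235, 1.2117, -1.3406) x2=(1.3592, -3.0514, 0.1359) x3=(1.7228, -2.8140, 0.6442)
step 36: x0=(2.1018, 1.6557, -0.3888) x1=(-2.3573, 1.1887, -1.3575) x2=(1.4028, -3.0921, 0.0947) x3=(1.6834, -2.8482, 0.6619)

pair (2,3), distance 0.6612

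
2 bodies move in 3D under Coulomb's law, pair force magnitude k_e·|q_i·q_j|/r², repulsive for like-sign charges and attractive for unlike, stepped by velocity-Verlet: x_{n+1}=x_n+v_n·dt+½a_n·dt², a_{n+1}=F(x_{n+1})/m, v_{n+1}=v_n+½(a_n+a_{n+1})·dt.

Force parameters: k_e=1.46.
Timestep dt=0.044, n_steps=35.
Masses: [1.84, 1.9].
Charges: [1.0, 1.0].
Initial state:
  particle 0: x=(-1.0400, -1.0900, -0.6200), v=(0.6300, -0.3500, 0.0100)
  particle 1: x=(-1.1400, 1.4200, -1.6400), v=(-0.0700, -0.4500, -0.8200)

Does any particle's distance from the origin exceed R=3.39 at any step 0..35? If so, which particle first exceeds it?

step 0: x0=(-1.0400, -1.0900, -0.6200) x1=(-1.1400, 1.4200, -1.6400)
step 1: x0=(-1.0123, -1.1055, -0.6195) x1=(-1.1431, 1.4003, -1.6761)
step 2: x0=(-0.9845, -1.1212, -0.6190) x1=(-1.1462, 1.3808, -1.7123)
step 3: x0=(-0.9568, -1.1371, -0.6183) x1=(-1.1493, 1.3614, -1.7486)
step 4: x0=(-0.9290, -1.1531, -0.6176) x1=(-1.1524, 1.3423, -1.7849)
step 5: x0=(-0.9013, -1.1694, -0.6168) x1=(-1.1555, 1.3233, -1.8214)
step 6: x0=(-0.8735, -1.1858, -0.6159) x1=(-1.1587, 1.3045, -1.8579)
step 7: x0=(-0.8457, -1.2024, -0.6149) x1=(-1.1619, 1.2858, -1.8945)
step 8: x0=(-0.8178, -1.2191, -0.6138) x1=(-1.1651, 1.2674, -1.9312)
step 9: x0=(-0.7900, -1.2361, -0.6127) x1=(-1.1683, 1.2490, -1.9680)
step 10: x0=(-0.7621, -1.2532, -0.6114) x1=(-1.1715, 1.2309, -2.0048)
step 11: x0=(-0.7342, -1.2704, -0.6101) x1=(-1.1748, 1.2129, -2.0418)
step 12: x0=(-0.7062, -1.2878, -0.6087) x1=(-1.1781, 1.1950, -2.0788)
step 13: x0=(-0.6783, -1.3054, -0.6071) x1=(-1.1814, 1.1773, -2.1160)
step 14: x0=(-0.6503, -1.3231, -0.6055) x1=(-1.1847, 1.1598, -2.1532)
step 15: x0=(-0.6222, -1.3410, -0.6038) x1=(-1.1881, 1.1424, -2.1905)
step 16: x0=(-0.5942, -1.3590, -0.6020) x1=(-1.1915, 1.1251, -2.2279)
step 17: x0=(-0.5661, -1.3771, -0.6001) x1=(-1.1950, 1.1079, -2.2653)
step 18: x0=(-0.5379, -1.3954, -0.5982) x1=(-1.1984, 1.0909, -2.3029)
step 19: x0=(-0.5098, -1.4138, -0.5961) x1=(-1.2020, 1.0740, -2.3406)
step 20: x0=(-0.4816, -1.4323, -0.5940) x1=(-1.2055, 1.0572, -2.3783)
step 21: x0=(-0.4533, -1.4510, -0.5917) x1=(-1.2091, 1.0406, -2.4161)
step 22: x0=(-0.4251, -1.4698, -0.5894) x1=(-1.2127, 1.0241, -2.4540)
step 23: x0=(-0.3968, -1.4886, -0.5870) x1=(-1.2163, 1.0076, -2.4920)
step 24: x0=(-0.3684, -1.5076, -0.5845) x1=(-1.2200, 0.9913, -2.5301)
step 25: x0=(-0.3400, -1.5267, -0.5819) x1=(-1.2237, 0.9751, -2.5682)
step 26: x0=(-0.3116, -1.5460, -0.5793) x1=(-1.2275, 0.9590, -2.6065)
step 27: x0=(-0.2832, -1.5653, -0.5765) x1=(-1.2313, 0.9430, -2.6448)
step 28: x0=(-0.2547, -1.5847, -0.5737) x1=(-1.2351, 0.9271, -2.6832)
step 29: x0=(-0.2262, -1.6042, -0.5708) x1=(-1.2390, 0.9113, -2.7216)
step 30: x0=(-0.1976, -1.6238, -0.5678) x1=(-1.2429, 0.8955, -2.7602)
step 31: x0=(-0.1690, -1.6435, -0.5647) x1=(-1.2468, 0.8799, -2.7988)
step 32: x0=(-0.1403, -1.6633, -0.5616) x1=(-1.2508, 0.8643, -2.8375)
step 33: x0=(-0.1117, -1.6831, -0.5584) x1=(-1.2548, 0.8489, -2.8763)
step 34: x0=(-0.0829, -1.7031, -0.5551) x1=(-1.2588, 0.8335, -2.9151)
step 35: x0=(-0.0542, -1.7231, -0.5517) x1=(-1.2629, 0.8181, -2.9540)

no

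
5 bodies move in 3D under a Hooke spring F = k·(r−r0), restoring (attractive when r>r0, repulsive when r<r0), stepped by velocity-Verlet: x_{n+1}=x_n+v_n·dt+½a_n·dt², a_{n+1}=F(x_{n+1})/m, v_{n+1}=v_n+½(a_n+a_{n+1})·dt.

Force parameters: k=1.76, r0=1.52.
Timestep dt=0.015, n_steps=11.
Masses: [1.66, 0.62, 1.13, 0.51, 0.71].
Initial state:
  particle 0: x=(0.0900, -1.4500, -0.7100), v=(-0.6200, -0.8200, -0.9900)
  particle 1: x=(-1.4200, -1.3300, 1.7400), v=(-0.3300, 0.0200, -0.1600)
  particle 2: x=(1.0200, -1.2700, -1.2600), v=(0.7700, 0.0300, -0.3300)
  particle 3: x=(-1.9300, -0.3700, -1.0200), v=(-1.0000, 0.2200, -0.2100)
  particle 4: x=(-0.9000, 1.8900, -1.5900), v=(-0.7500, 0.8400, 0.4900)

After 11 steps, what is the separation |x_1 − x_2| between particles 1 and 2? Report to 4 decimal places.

step 0: x0=(0.0900, -1.4500, -0.7100) x1=(-1.4200, -1.3300, 1.7400) x2=(1.0200, -1.2700, -1.2600) x3=(-1.9300, -0.3700, -1.0200) x4=(-0.9000, 1.8900, -1.5900)
step 1: x0=(0.0804, -1.4620, -0.7248) x1=(-1.4242, -1.3289, 1.7355) x2=(1.0309, -1.2691, -1.2647) x3=(-1.9439, -0.3668, -1.0227) x4=(-0.9110, 1.9007, -1.5818)
step 2: x0=(0.0703, -1.4735, -0.7393) x1=(-1.4270, -1.3261, 1.7268) x2=(1.0404, -1.2674, -1.2688) x3=(-1.9555, -0.3640, -1.0246) x4=(-0.9214, 1.9075, -1.5718)
step 3: x0=(0.0596, -1.4844, -0.7537) x1=(-1.4283, -1.3216, 1.7139) x2=(1.0486, -1.2649, -1.2724) x3=(-1.9649, -0.3615, -1.0256) x4=(-0.9313, 1.9105, -1.5601)
step 4: x0=(0.0483, -1.4948, -0.7679) x1=(-1.4281, -1.3154, 1.6969) x2=(1.0555, -1.2615, -1.2754) x3=(-1.9720, -0.3592, -1.0258) x4=(-0.9407, 1.9095, -1.5466)
step 5: x0=(0.0366, -1.5046, -0.7820) x1=(-1.4265, -1.3077, 1.6757) x2=(1.0609, -1.2573, -1.2779) x3=(-1.9768, -0.3573, -1.0252) x4=(-0.9495, 1.9047, -1.5315)
step 6: x0=(0.0242, -1.5138, -0.7958) x1=(-1.4234, -1.2983, 1.6505) x2=(1.0650, -1.2523, -1.2798) x3=(-1.9793, -0.3558, -1.0237) x4=(-0.9577, 1.8961, -1.5148)
step 7: x0=(0.0114, -1.5224, -0.8094) x1=(-1.4189, -1.2873, 1.6213) x2=(1.0676, -1.2464, -1.2811) x3=(-1.9795, -0.3545, -1.0215) x4=(-0.9653, 1.8836, -1.4965)
step 8: x0=(-0.0020, -1.5305, -0.8229) x1=(-1.4130, -1.2748, 1.5881) x2=(1.0689, -1.2397, -1.2818) x3=(-1.9774, -0.3536, -1.0185) x4=(-0.9723, 1.8673, -1.4766)
step 9: x0=(-0.0160, -1.5380, -0.8362) x1=(-1.4058, -1.2607, 1.5510) x2=(1.0687, -1.2321, -1.2820) x3=(-1.9730, -0.3530, -1.0147) x4=(-0.9787, 1.8473, -1.4553)
step 10: x0=(-0.0304, -1.5449, -0.8492) x1=(-1.3971, -1.2451, 1.5102) x2=(1.0671, -1.2237, -1.2816) x3=(-1.9665, -0.3528, -1.0103) x4=(-0.9845, 1.8236, -1.4325)
step 11: x0=(-0.0453, -1.5512, -0.8621) x1=(-1.3872, -1.2281, 1.4658) x2=(1.0642, -1.2146, -1.2807) x3=(-1.9577, -0.3528, -1.0051) x4=(-0.9896, 1.7963, -1.4083)

3.6814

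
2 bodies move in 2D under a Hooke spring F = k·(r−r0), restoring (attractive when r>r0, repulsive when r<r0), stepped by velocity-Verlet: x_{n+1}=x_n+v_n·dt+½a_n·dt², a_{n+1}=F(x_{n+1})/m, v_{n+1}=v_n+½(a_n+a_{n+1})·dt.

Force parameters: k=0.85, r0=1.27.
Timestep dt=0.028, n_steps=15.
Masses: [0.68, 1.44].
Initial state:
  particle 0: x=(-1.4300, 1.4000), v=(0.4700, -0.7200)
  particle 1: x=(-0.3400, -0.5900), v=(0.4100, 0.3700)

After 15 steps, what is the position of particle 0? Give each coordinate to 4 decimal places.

(-1.1859, 1.0178)

step 0: x0=(-1.4300, 1.4000) x1=(-0.3400, -0.5900)
step 1: x0=(-1.4166, 1.3794) x1=(-0.3286, -0.5794)
step 2: x0=(-1.4027, 1.3580) x1=(-0.3175, -0.5685)
step 3: x0=(-1.3884, 1.3358) x1=(-0.3065, -0.5571)
step 4: x0=(-1.3737, 1.3128) x1=(-0.2958, -0.5454)
step 5: x0=(-1.3585, 1.2890) x1=(-0.2853, -0.5334)
step 6: x0=(-1.3429, 1.2646) x1=(-0.2750, -0.5210)
step 7: x0=(-1.3269, 1.2394) x1=(-0.2648, -0.5083)
step 8: x0=(-1.3105, 1.2136) x1=(-0.2549, -0.4953)
step 9: x0=(-1.2937, 1.1872) x1=(-0.2451, -0.4820)
step 10: x0=(-1.2765, 1.1602) x1=(-0.2355, -0.4684)
step 11: x0=(-1.2590, 1.1327) x1=(-0.2261, -0.4545)
step 12: x0=(-1.2412, 1.1047) x1=(-0.2168, -0.4405)
step 13: x0=(-1.2230, 1.0761) x1=(-0.2077, -0.4262)
step 14: x0=(-1.2046, 1.0472) x1=(-0.1987, -0.4116)
step 15: x0=(-1.1859, 1.0178) x1=(-0.1899, -0.3969)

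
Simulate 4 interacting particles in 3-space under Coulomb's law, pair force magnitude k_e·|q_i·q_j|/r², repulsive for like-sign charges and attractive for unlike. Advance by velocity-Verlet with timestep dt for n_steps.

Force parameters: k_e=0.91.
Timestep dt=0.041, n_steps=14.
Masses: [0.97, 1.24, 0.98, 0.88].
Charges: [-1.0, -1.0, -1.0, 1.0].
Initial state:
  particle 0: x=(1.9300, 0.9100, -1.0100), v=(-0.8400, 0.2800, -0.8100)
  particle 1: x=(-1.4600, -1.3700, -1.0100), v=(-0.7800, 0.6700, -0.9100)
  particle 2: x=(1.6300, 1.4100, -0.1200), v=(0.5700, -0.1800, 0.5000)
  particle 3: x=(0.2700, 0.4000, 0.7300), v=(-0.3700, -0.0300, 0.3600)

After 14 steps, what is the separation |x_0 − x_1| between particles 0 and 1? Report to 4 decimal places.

step 0: x0=(1.9300, 0.9100, -1.0100) x1=(-1.4600, -1.3700, -1.0100) x2=(1.6300, 1.4100, -0.1200) x3=(0.2700, 0.4000, 0.7300)
step 1: x0=(1.8957, 0.9212, -1.0437) x1=(-1.4920, -1.3425, -1.0473) x2=(1.6531, 1.4029, -0.0988) x3=(0.2550, 0.3989, 0.7445)
step 2: x0=(1.8616, 0.9317, -1.0784) x1=(-1.5240, -1.3151, -1.0845) x2=(1.6756, 1.3961, -0.0763) x3=(0.2405, 0.3979, 0.7585)
step 3: x0=(1.8277, 0.9418, -1.1140) x1=(-1.5561, -1.2876, -1.1216) x2=(1.6976, 1.3898, -0.0524) x3=(0.2264, 0.3972, 0.7719)
step 4: x0=(1.7938, 0.9513, -1.1505) x1=(-1.5882, -1.2602, -1.1587) x2=(1.7193, 1.3837, -0.0273) x3=(0.2127, 0.3967, 0.7849)
step 5: x0=(1.7599, 0.9605, -1.1878) x1=(-1.6203, -1.2328, -1.1958) x2=(1.7407, 1.3778, -0.0010) x3=(0.1994, 0.3963, 0.7974)
step 6: x0=(1.7259, 0.9694, -1.2259) x1=(-1.6525, -1.2054, -1.2327) x2=(1.7618, 1.3722, 0.0263) x3=(0.1865, 0.3961, 0.8093)
step 7: x0=(1.6919, 0.9780, -1.2647) x1=(-1.6848, -1.1780, -1.2696) x2=(1.7827, 1.3666, 0.0548) x3=(0.1740, 0.3961, 0.8208)
step 8: x0=(1.6578, 0.9864, -1.3041) x1=(-1.7170, -1.1506, -1.3065) x2=(1.8034, 1.3612, 0.0841) x3=(0.1618, 0.3963, 0.8319)
step 9: x0=(1.6235, 0.9945, -1.3440) x1=(-1.7493, -1.1232, -1.3433) x2=(1.8239, 1.3558, 0.1144) x3=(0.1500, 0.3967, 0.8425)
step 10: x0=(1.5891, 1.0025, -1.3845) x1=(-1.7817, -1.0959, -1.3800) x2=(1.8443, 1.3505, 0.1455) x3=(0.1386, 0.3972, 0.8526)
step 11: x0=(1.5546, 1.0104, -1.4253) x1=(-1.8141, -1.0686, -1.4167) x2=(1.8646, 1.3451, 0.1773) x3=(0.1276, 0.3979, 0.8623)
step 12: x0=(1.5200, 1.0182, -1.4666) x1=(-1.8466, -1.0413, -1.4533) x2=(1.8847, 1.3398, 0.2098) x3=(0.1169, 0.3987, 0.8716)
step 13: x0=(1.4853, 1.0259, -1.5081) x1=(-1.8790, -1.0140, -1.4898) x2=(1.9047, 1.3344, 0.2429) x3=(0.1066, 0.3997, 0.8804)
step 14: x0=(1.4504, 1.0335, -1.5500) x1=(-1.9116, -0.9868, -1.5263) x2=(1.9245, 1.3290, 0.2766) x3=(0.0966, 0.4009, 0.8889)

3.9224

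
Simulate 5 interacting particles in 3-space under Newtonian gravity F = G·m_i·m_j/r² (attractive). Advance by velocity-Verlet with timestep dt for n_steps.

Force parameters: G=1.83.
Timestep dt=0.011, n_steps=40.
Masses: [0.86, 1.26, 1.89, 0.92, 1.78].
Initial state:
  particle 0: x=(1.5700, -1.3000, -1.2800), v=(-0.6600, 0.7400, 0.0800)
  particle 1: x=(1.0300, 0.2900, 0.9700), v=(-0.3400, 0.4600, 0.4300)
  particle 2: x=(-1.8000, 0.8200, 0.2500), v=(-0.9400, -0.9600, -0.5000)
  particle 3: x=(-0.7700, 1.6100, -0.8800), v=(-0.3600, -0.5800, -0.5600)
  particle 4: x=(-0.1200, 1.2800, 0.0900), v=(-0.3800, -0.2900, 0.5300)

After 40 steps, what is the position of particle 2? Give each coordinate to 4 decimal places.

(-2.0575, 0.4445, -0.0002)

step 0: x0=(1.5700, -1.3000, -1.2800) x1=(1.0300, 0.2900, 0.9700) x2=(-1.8000, 0.8200, 0.2500) x3=(-0.7700, 1.6100, -0.8800) x4=(-0.1200, 1.2800, 0.0900)
step 1: x0=(1.5627, -1.2918, -1.2791) x1=(1.0262, 0.2951, 0.9747) x2=(-1.8102, 0.8095, 0.2445) x3=(-0.7739, 1.6035, -0.8860) x4=(-0.1242, 1.2768, 0.0958)
step 2: x0=(1.5554, -1.2836, -1.2781) x1=(1.0222, 0.3003, 0.9792) x2=(-1.8203, 0.7990, 0.2389) x3=(-0.7777, 1.5969, -0.8917) x4=(-0.1286, 1.2735, 0.1015)
step 3: x0=(1.5480, -1.2753, -1.2771) x1=(1.0181, 0.3055, 0.9837) x2=(-1.8301, 0.7886, 0.2333) x3=(-0.7815, 1.5901, -0.8970) x4=(-0.1331, 1.2701, 0.1072)
step 4: x0=(1.5405, -1.2669, -1.2761) x1=(1.0139, 0.3109, 0.9880) x2=(-1.8397, 0.7782, 0.2276) x3=(-0.7852, 1.5832, -0.9021) x4=(-0.1378, 1.2667, 0.1128)
step 5: x0=(1.5331, -1.2584, -1.2749) x1=(1.0095, 0.3163, 0.9923) x2=(-1.8492, 0.7679, 0.2219) x3=(-0.7888, 1.5761, -0.9068) x4=(-0.1426, 1.2632, 0.1184)
step 6: x0=(1.5255, -1.2499, -1.2738) x1=(1.0050, 0.3218, 0.9964) x2=(-1.8584, 0.7576, 0.2161) x3=(-0.7923, 1.5689, -0.9112) x4=(-0.1475, 1.2597, 0.1239)
step 7: x0=(1.5179, -1.2413, -1.2725) x1=(1.0004, 0.3273, 1.0004) x2=(-1.8675, 0.7474, 0.2103) x3=(-0.7957, 1.5615, -0.9153) x4=(-0.1525, 1.2561, 0.1294)
step 8: x0=(1.5103, -1.2327, -1.2713) x1=(0.9956, 0.3329, 1.0042) x2=(-1.8763, 0.7373, 0.2044) x3=(-0.7991, 1.5539, -0.9190) x4=(-0.1576, 1.2524, 0.1348)
step 9: x0=(1.5025, -1.2239, -1.2699) x1=(0.9906, 0.3387, 1.0080) x2=(-1.8850, 0.7272, 0.1985) x3=(-0.8024, 1.5463, -0.9225) x4=(-0.1628, 1.2486, 0.1401)
step 10: x0=(1.4948, -1.2151, -1.2686) x1=(0.9855, 0.3444, 1.0117) x2=(-1.8934, 0.7172, 0.1926) x3=(-0.8056, 1.5384, -0.9257) x4=(-0.1682, 1.2448, 0.1453)
step 11: x0=(1.4870, -1.2063, -1.2671) x1=(0.9803, 0.3503, 1.0152) x2=(-1.9017, 0.7072, 0.1866) x3=(-0.8088, 1.5305, -0.9285) x4=(-0.1737, 1.2409, 0.1506)
step 12: x0=(1.4791, -1.1973, -1.2656) x1=(0.9749, 0.3562, 1.0186) x2=(-1.9097, 0.6973, 0.1806) x3=(-0.8119, 1.5223, -0.9310) x4=(-0.1792, 1.2369, 0.1557)
step 13: x0=(1.4712, -1.1883, -1.2641) x1=(0.9693, 0.3622, 1.0219) x2=(-1.9176, 0.6874, 0.1745) x3=(-0.8149, 1.5141, -0.9333) x4=(-0.1849, 1.2328, 0.1608)
step 14: x0=(1.4632, -1.1792, -1.2625) x1=(0.9636, 0.3683, 1.0251) x2=(-1.9253, 0.6776, 0.1684) x3=(-0.8179, 1.5057, -0.9352) x4=(-0.1907, 1.2287, 0.1658)
step 15: x0=(1.4552, -1.1701, -1.2608) x1=(0.9578, 0.3745, 1.0281) x2=(-1.9328, 0.6679, 0.1623) x3=(-0.8208, 1.4972, -0.9369) x4=(-0.1966, 1.2245, 0.1708)
step 16: x0=(1.4471, -1.1609, -1.2591) x1=(0.9518, 0.3807, 1.0310) x2=(-1.9401, 0.6582, 0.1561) x3=(-0.8236, 1.4885, -0.9382) x4=(-0.2026, 1.2202, 0.1757)
step 17: x0=(1.4389, -1.1516, -1.2573) x1=(0.9457, 0.3870, 1.0339) x2=(-1.9472, 0.6486, 0.1499) x3=(-0.8264, 1.4797, -0.9392) x4=(-0.2087, 1.2158, 0.1806)
step 18: x0=(1.4307, -1.1422, -1.2555) x1=(0.9394, 0.3934, 1.0365) x2=(-1.9541, 0.6390, 0.1437) x3=(-0.8292, 1.4708, -0.9399) x4=(-0.2148, 1.2114, 0.1854)
step 19: x0=(1.4224, -1.1328, -1.2536) x1=(0.9329, 0.3998, 1.0391) x2=(-1.9608, 0.6295, 0.1374) x3=(-0.8319, 1.4617, -0.9403) x4=(-0.2211, 1.2069, 0.1901)
step 20: x0=(1.4141, -1.1233, -1.2517) x1=(0.9263, 0.4063, 1.0415) x2=(-1.9673, 0.6200, 0.1311) x3=(-0.8345, 1.4525, -0.9405) x4=(-0.2275, 1.2023, 0.1948)
step 21: x0=(1.4057, -1.1137, -1.2497) x1=(0.9195, 0.4129, 1.0438) x2=(-1.9737, 0.6107, 0.1248) x3=(-0.8371, 1.4432, -0.9403) x4=(-0.2339, 1.1976, 0.1994)
step 22: x0=(1.3973, -1.1040, -1.2476) x1=(0.9126, 0.4196, 1.0460) x2=(-1.9798, 0.6013, 0.1184) x3=(-0.8396, 1.4337, -0.9398) x4=(-0.2405, 1.1928, 0.2039)
step 23: x0=(1.3888, -1.0943, -1.2455) x1=(0.9055, 0.4263, 1.0481) x2=(-1.9858, 0.5921, 0.1120) x3=(-0.8421, 1.4241, -0.9390) x4=(-0.2471, 1.1880, 0.2084)
step 24: x0=(1.3802, -1.0845, -1.2433) x1=(0.8982, 0.4331, 1.0500) x2=(-1.9915, 0.5829, 0.1056) x3=(-0.8445, 1.4144, -0.9379) x4=(-0.2538, 1.1830, 0.2128)
step 25: x0=(1.3716, -1.0746, -1.2411) x1=(0.8908, 0.4399, 1.0518) x2=(-1.9971, 0.5737, 0.0992) x3=(-0.8469, 1.4045, -0.9365) x4=(-0.2606, 1.1780, 0.2172)
step 26: x0=(1.3629, -1.0647, -1.2388) x1=(0.8832, 0.4469, 1.0534) x2=(-2.0025, 0.5647, 0.0927) x3=(-0.8492, 1.3946, -0.9348) x4=(-0.2675, 1.1729, 0.2215)
step 27: x0=(1.3542, -1.0547, -1.2365) x1=(0.8755, 0.4539, 1.0549) x2=(-2.0077, 0.5556, 0.0862) x3=(-0.8515, 1.3845, -0.9328) x4=(-0.2744, 1.1677, 0.2257)
step 28: x0=(1.3454, -1.0446, -1.2341) x1=(0.8676, 0.4609, 1.0563) x2=(-2.0127, 0.5467, 0.0797) x3=(-0.8538, 1.3742, -0.9305) x4=(-0.2815, 1.1625, 0.2299)
step 29: x0=(1.3365, -1.0344, -1.2316) x1=(0.8595, 0.4681, 1.0576) x2=(-2.0175, 0.5378, 0.0731) x3=(-0.8560, 1.3639, -0.9279) x4=(-0.2886, 1.1571, 0.2340)
step 30: x0=(1.3276, -1.0242, -1.2291) x1=(0.8512, 0.4753, 1.0587) x2=(-2.0221, 0.5290, 0.0666) x3=(-0.8581, 1.3534, -0.9250) x4=(-0.2958, 1.1517, 0.2380)
step 31: x0=(1.3186, -1.0139, -1.2265) x1=(0.8428, 0.4825, 1.0597) x2=(-2.0265, 0.5202, 0.0600) x3=(-0.8603, 1.3428, -0.9217) x4=(-0.3030, 1.1461, 0.2420)
step 32: x0=(1.3095, -1.0035, -1.2239) x1=(0.8342, 0.4899, 1.0605) x2=(-2.0308, 0.5116, 0.0534) x3=(-0.8624, 1.3320, -0.9182) x4=(-0.3103, 1.1405, 0.2459)
step 33: x0=(1.3004, -0.9931, -1.2212) x1=(0.8254, 0.4973, 1.0612) x2=(-2.0348, 0.5029, 0.0468) x3=(-0.8644, 1.3212, -0.9144) x4=(-0.3177, 1.1348, 0.2497)
step 34: x0=(1.2912, -0.9825, -1.2184) x1=(0.8165, 0.5047, 1.0617) x2=(-2.0386, 0.4944, 0.0401) x3=(-0.8664, 1.3102, -0.9102) x4=(-0.3252, 1.1290, 0.2535)
step 35: x0=(1.2819, -0.9719, -1.2156) x1=(0.8073, 0.5122, 1.0621) x2=(-2.0423, 0.4859, 0.0334) x3=(-0.8684, 1.2990, -0.9057) x4=(-0.3327, 1.1231, 0.2572)
step 36: x0=(1.2726, -0.9613, -1.2127) x1=(0.7980, 0.5198, 1.0624) x2=(-2.0457, 0.4775, 0.0268) x3=(-0.8703, 1.2878, -0.9009) x4=(-0.3403, 1.1172, 0.2608)
step 37: x0=(1.2632, -0.9505, -1.2097) x1=(0.7885, 0.5275, 1.0625) x2=(-2.0490, 0.4692, 0.0200) x3=(-0.8722, 1.2764, -0.8958) x4=(-0.3480, 1.1111, 0.2643)
step 38: x0=(1.2537, -0.9397, -1.2067) x1=(0.7788, 0.5352, 1.0625) x2=(-2.0520, 0.4609, 0.0133) x3=(-0.8741, 1.2649, -0.8903) x4=(-0.3557, 1.1050, 0.2678)
step 39: x0=(1.2442, -0.9288, -1.2036) x1=(0.7689, 0.5429, 1.0623) x2=(-2.0549, 0.4527, 0.0066) x3=(-0.8759, 1.2533, -0.8846) x4=(-0.3635, 1.0987, 0.2712)
step 40: x0=(1.2345, -0.9178, -1.2005) x1=(0.7588, 0.5507, 1.0619) x2=(-2.0575, 0.4445, -0.0002) x3=(-0.8777, 1.2416, -0.8785) x4=(-0.3713, 1.0924, 0.2745)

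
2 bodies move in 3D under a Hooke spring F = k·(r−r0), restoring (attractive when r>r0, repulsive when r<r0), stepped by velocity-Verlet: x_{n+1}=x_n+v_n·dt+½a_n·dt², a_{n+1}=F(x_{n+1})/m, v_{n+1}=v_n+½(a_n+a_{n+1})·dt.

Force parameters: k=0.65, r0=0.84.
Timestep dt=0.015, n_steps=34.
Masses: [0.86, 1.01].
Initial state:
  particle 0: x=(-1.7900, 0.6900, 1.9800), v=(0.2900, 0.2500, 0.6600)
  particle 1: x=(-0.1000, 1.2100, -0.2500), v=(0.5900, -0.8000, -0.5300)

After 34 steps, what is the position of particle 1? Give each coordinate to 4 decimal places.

step 0: x0=(-1.7900, 0.6900, 1.9800) x1=(-0.1000, 1.2100, -0.2500)
step 1: x0=(-1.7855, 0.6938, 1.9898) x1=(-0.0912, 1.1980, -0.2578)
step 2: x0=(-1.7809, 0.6976, 1.9993) x1=(-0.0826, 1.1859, -0.2654)
step 3: x0=(-1.7760, 0.7015, 2.0085) x1=(-0.0742, 1.1738, -0.2728)
step 4: x0=(-1.7710, 0.7055, 2.0174) x1=(-0.0660, 1.1616, -0.2800)
step 5: x0=(-1.7657, 0.7095, 2.0261) x1=(-0.0579, 1.1494, -0.2869)
step 6: x0=(-1.7602, 0.7136, 2.0345) x1=(-0.0500, 1.1371, -0.2935)
step 7: x0=(-1.7545, 0.7177, 2.0426) x1=(-0.0423, 1.1248, -0.3000)
step 8: x0=(-1.7486, 0.7218, 2.0504) x1=(-0.0348, 1.1124, -0.3061)
step 9: x0=(-1.7425, 0.7261, 2.0580) x1=(-0.0274, 1.1000, -0.3121)
step 10: x0=(-1.7362, 0.7303, 2.0652) x1=(-0.0202, 1.0876, -0.3178)
step 11: x0=(-1.7297, 0.7346, 2.0722) x1=(-0.0132, 1.0751, -0.3232)
step 12: x0=(-1.7230, 0.7390, 2.0789) x1=(-0.0064, 1.0626, -0.3284)
step 13: x0=(-1.7161, 0.7433, 2.0852) x1=(0.0002, 1.0501, -0.3334)
step 14: x0=(-1.7089, 0.7478, 2.0913) x1=(0.0067, 1.0375, -0.3381)
step 15: x0=(-1.7016, 0.7522, 2.0971) x1=(0.0130, 1.0249, -0.3425)
step 16: x0=(-1.6940, 0.7567, 2.1026) x1=(0.0191, 1.0123, -0.3467)
step 17: x0=(-1.6862, 0.7612, 2.1078) x1=(0.0250, 0.9996, -0.3506)
step 18: x0=(-1.6782, 0.7658, 2.1126) x1=(0.0308, 0.9869, -0.3543)
step 19: x0=(-1.6700, 0.7704, 2.1172) x1=(0.0364, 0.9742, -0.3577)
step 20: x0=(-1.6616, 0.7750, 2.1215) x1=(0.0418, 0.9615, -0.3609)
step 21: x0=(-1.6530, 0.7796, 2.1255) x1=(0.0470, 0.9488, -0.3638)
step 22: x0=(-1.6442, 0.7842, 2.1291) x1=(0.0520, 0.9360, -0.3664)
step 23: x0=(-1.6352, 0.7889, 2.1325) x1=(0.0569, 0.9232, -0.3688)
step 24: x0=(-1.6259, 0.7936, 2.1356) x1=(0.0616, 0.9104, -0.3709)
step 25: x0=(-1.6165, 0.7983, 2.1383) x1=(0.0661, 0.8976, -0.3728)
step 26: x0=(-1.6068, 0.8030, 2.1407) x1=(0.0704, 0.8848, -0.3744)
step 27: x0=(-1.5970, 0.8077, 2.1429) x1=(0.0746, 0.8720, -0.3757)
step 28: x0=(-1.5869, 0.8124, 2.1447) x1=(0.0786, 0.8592, -0.3768)
step 29: x0=(-1.5767, 0.8172, 2.1462) x1=(0.0824, 0.8463, -0.3776)
step 30: x0=(-1.5662, 0.8219, 2.1474) x1=(0.0860, 0.8335, -0.3781)
step 31: x0=(-1.5555, 0.8266, 2.1483) x1=(0.0895, 0.8206, -0.3784)
step 32: x0=(-1.5446, 0.8314, 2.1489) x1=(0.0928, 0.8078, -0.3784)
step 33: x0=(-1.5336, 0.8361, 2.1491) x1=(0.0959, 0.7950, -0.3782)
step 34: x0=(-1.5223, 0.8408, 2.1491) x1=(0.0989, 0.7821, -0.3777)

(0.0989, 0.7821, -0.3777)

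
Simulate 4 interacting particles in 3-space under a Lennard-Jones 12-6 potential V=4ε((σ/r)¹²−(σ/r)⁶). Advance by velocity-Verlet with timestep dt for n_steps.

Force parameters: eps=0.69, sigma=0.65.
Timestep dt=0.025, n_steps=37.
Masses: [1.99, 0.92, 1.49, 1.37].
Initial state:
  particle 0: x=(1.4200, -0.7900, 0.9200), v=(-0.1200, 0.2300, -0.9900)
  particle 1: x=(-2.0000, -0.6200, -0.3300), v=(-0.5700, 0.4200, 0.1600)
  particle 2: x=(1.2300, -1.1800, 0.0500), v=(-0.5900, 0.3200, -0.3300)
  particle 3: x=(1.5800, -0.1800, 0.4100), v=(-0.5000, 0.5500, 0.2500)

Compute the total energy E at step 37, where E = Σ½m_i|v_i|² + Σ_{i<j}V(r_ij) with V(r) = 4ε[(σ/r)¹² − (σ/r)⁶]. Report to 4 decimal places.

step 0: x0=(1.4200, -0.7900, 0.9200) x1=(-2.0000, -0.6200, -0.3300) x2=(1.2300, -1.1800, 0.0500) x3=(1.5800, -0.1800, 0.4100)
step 1: x0=(1.4170, -0.7840, 0.8948) x1=(-2.0142, -0.6095, -0.3260) x2=(1.2153, -1.1718, 0.0420) x3=(1.5673, -0.1668, 0.4166)
step 2: x0=(1.4141, -0.7776, 0.8688) x1=(-2.0285, -0.5990, -0.3220) x2=(1.2009, -1.1632, 0.0346) x3=(1.5544, -0.1547, 0.4238)
step 3: x0=(1.4113, -0.7708, 0.8419) x1=(-2.0427, -0.5885, -0.3180) x2=(1.1866, -1.1541, 0.0278) x3=(1.5412, -0.1436, 0.4315)
step 4: x0=(1.4084, -0.7637, 0.8143) x1=(-2.0570, -0.5780, -0.3140) x2=(1.1725, -1.1446, 0.0217) x3=(1.5278, -0.1334, 0.4396)
step 5: x0=(1.4054, -0.7566, 0.7861) x1=(-2.0712, -0.5675, -0.3100) x2=(1.1587, -1.1347, 0.0163) x3=(1.5143, -0.1238, 0.4479)
step 6: x0=(1.4022, -0.7498, 0.7573) x1=(-2.0855, -0.5570, -0.3060) x2=(1.1452, -1.1242, 0.0116) x3=(1.5007, -0.1142, 0.4560)
step 7: x0=(1.3987, -0.7440, 0.7283) x1=(-2.0997, -0.5465, -0.3020) x2=(1.1320, -1.1132, 0.0078) x3=(1.4872, -0.1038, 0.4636)
step 8: x0=(1.3948, -0.7399, 0.6993) x1=(-2.1140, -0.5360, -0.2980) x2=(1.1191, -1.1016, 0.0049) x3=(1.4739, -0.0916, 0.4703)
step 9: x0=(1.3905, -0.7379, 0.6702) x1=(-2.1282, -0.5255, -0.2940) x2=(1.1067, -1.0895, 0.0029) x3=(1.4609, -0.0770, 0.4760)
step 10: x0=(1.3856, -0.7380, 0.6410) x1=(-2.1425, -0.5150, -0.2900) x2=(1.0946, -1.0767, 0.0019) x3=(1.4481, -0.0599, 0.4809)
step 11: x0=(1.3804, -0.7398, 0.6115) x1=(-2.1567, -0.5045, -0.2860) x2=(1.0830, -1.0633, 0.0017) x3=(1.4355, -0.0410, 0.4852)
step 12: x0=(1.3749, -0.7424, 0.5817) x1=(-2.1710, -0.4940, -0.2820) x2=(1.0717, -1.0496, 0.0021) x3=(1.4228, -0.0213, 0.4894)
step 13: x0=(1.3695, -0.7450, 0.5522) x1=(-2.1852, -0.4835, -0.2780) x2=(1.0603, -1.0359, 0.0023) x3=(1.4102, -0.0017, 0.4934)
step 14: x0=(1.3649, -0.7465, 0.5239) x1=(-2.1995, -0.4730, -0.2740) x2=(1.0479, -1.0230, 0.0008) x3=(1.3974, 0.0172, 0.4974)
step 15: x0=(1.3623, -0.7456, 0.4989) x1=(-2.2137, -0.4625, -0.2700) x2=(1.0329, -1.0122, -0.0050) x3=(1.3846, 0.0350, 0.5014)
step 16: x0=(1.3629, -0.7414, 0.4786) x1=(-2.2280, -0.4520, -0.2660) x2=(1.0139, -1.0047, -0.0171) x3=(1.3717, 0.0517, 0.5054)
step 17: x0=(1.3664, -0.7342, 0.4627) x1=(-2.2422, -0.4415, -0.2620) x2=(0.9907, -1.0002, -0.0349) x3=(1.3587, 0.0671, 0.5092)
step 18: x0=(1.3718, -0.7249, 0.4492) x1=(-2.2564, -0.4310, -0.2580) x2=(0.9652, -0.9973, -0.0559) x3=(1.3457, 0.0812, 0.5129)
step 19: x0=(1.3779, -0.7144, 0.4366) x1=(-2.2707, -0.4205, -0.2540) x2=(0.9388, -0.9950, -0.0780) x3=(1.3328, 0.0941, 0.5165)
step 20: x0=(1.3838, -0.7030, 0.4241) x1=(-2.2849, -0.4100, -0.2500) x2=(0.9125, -0.9925, -0.1000) x3=(1.3198, 0.1058, 0.5200)
step 21: x0=(1.3893, -0.6912, 0.4112) x1=(-2.2992, -0.3995, -0.2460) x2=(0.8868, -0.9897, -0.1213) x3=(1.3070, 0.1163, 0.5232)
step 22: x0=(1.3942, -0.6788, 0.3979) x1=(-2.3134, -0.3890, -0.2420) x2=(0.8617, -0.9864, -0.1420) x3=(1.2942, 0.1256, 0.5263)
step 23: x0=(1.3985, -0.6660, 0.3842) x1=(-2.3277, -0.3785, -0.2380) x2=(0.8373, -0.9827, -0.1619) x3=(1.2815, 0.1337, 0.5292)
step 24: x0=(1.4022, -0.6527, 0.3702) x1=(-2.3419, -0.3680, -0.2340) x2=(0.8136, -0.9785, -0.1811) x3=(1.2690, 0.1407, 0.5318)
step 25: x0=(1.4053, -0.6388, 0.3559) x1=(-2.3561, -0.3575, -0.2300) x2=(0.7905, -0.9740, -0.1998) x3=(1.2567, 0.1464, 0.5342)
step 26: x0=(1.4079, -0.6245, 0.3414) x1=(-2.3704, -0.3470, -0.2260) x2=(0.7680, -0.9691, -0.2179) x3=(1.2446, 0.1511, 0.5363)
step 27: x0=(1.4099, -0.6095, 0.3267) x1=(-2.3846, -0.3365, -0.2220) x2=(0.7460, -0.9640, -0.2355) x3=(1.2326, 0.1546, 0.5381)
step 28: x0=(1.4114, -0.5940, 0.3120) x1=(-2.3989, -0.3260, -0.2180) x2=(0.7245, -0.9585, -0.2528) x3=(1.2209, 0.1570, 0.5396)
step 29: x0=(1.4125, -0.5780, 0.2973) x1=(-2.4131, -0.3155, -0.2140) x2=(0.7034, -0.9529, -0.2697) x3=(1.2095, 0.1583, 0.5407)
step 30: x0=(1.4130, -0.5613, 0.2825) x1=(-2.4273, -0.3050, -0.2100) x2=(0.6826, -0.9470, -0.2863) x3=(1.1984, 0.1584, 0.5415)
step 31: x0=(1.4131, -0.5440, 0.2679) x1=(-2.4416, -0.2945, -0.2060) x2=(0.6622, -0.9409, -0.3026) x3=(1.1875, 0.1576, 0.5418)
step 32: x0=(1.4128, -0.5262, 0.2533) x1=(-2.4558, -0.2840, -0.2020) x2=(0.6421, -0.9347, -0.3187) x3=(1.1770, 0.1557, 0.5418)
step 33: x0=(1.4120, -0.5078, 0.2389) x1=(-2.4700, -0.2735, -0.1980) x2=(0.6222, -0.9282, -0.3346) x3=(1.1667, 0.1528, 0.5414)
step 34: x0=(1.4109, -0.4890, 0.2246) x1=(-2.4843, -0.2630, -0.1940) x2=(0.6026, -0.9217, -0.3503) x3=(1.1568, 0.1492, 0.5405)
step 35: x0=(1.4095, -0.4698, 0.2105) x1=(-2.4985, -0.2525, -0.1900) x2=(0.5832, -0.9150, -0.3659) x3=(1.1471, 0.1448, 0.5393)
step 36: x0=(1.4078, -0.4504, 0.1964) x1=(-2.5128, -0.2420, -0.1860) x2=(0.5640, -0.9082, -0.3813) x3=(1.1375, 0.1400, 0.5379)
step 37: x0=(1.4059, -0.4309, 0.1822) x1=(-2.5270, -0.2315, -0.1820) x2=(0.5450, -0.9013, -0.3965) x3=(1.1281, 0.1350, 0.5364)
step 0 velocities: v0=(-0.1200, 0.2300, -0.9900) v1=(-0.5700, 0.4200, 0.1600) v2=(-0.5900, 0.3200, -0.3300) v3=(-0.5000, 0.5500, 0.2500)
step 0: KE=2.1226, PE=-0.8644, E=1.2582
step 37 velocities: v0=(-0.0757, 0.7733, -0.5691) v1=(-0.5694, 0.4199, 0.1601) v2=(-0.7581, 0.2787, -0.6084) v3=(-0.3819, -0.1942, -0.0587)
step 37: KE=2.0549, PE=-0.7977, E=1.2572

1.2572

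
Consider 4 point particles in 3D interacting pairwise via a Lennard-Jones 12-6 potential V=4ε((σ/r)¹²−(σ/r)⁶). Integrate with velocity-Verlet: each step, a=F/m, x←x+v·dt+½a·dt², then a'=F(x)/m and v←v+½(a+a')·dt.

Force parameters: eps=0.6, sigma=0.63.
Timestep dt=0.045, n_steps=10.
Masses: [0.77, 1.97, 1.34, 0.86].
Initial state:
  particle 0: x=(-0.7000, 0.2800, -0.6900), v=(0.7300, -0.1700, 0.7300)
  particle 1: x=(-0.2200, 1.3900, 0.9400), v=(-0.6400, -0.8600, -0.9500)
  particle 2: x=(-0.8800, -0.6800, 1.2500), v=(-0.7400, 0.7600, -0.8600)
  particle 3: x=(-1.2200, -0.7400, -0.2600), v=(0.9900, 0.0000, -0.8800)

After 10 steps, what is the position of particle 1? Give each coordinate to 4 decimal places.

(-0.5083, 1.0016, 0.5114)

step 0: x0=(-0.7000, 0.2800, -0.6900) x1=(-0.2200, 1.3900, 0.9400) x2=(-0.8800, -0.6800, 1.2500) x3=(-1.2200, -0.7400, -0.2600)
step 1: x0=(-0.6673, 0.2721, -0.6570) x1=(-0.2488, 1.3513, 0.8972) x2=(-0.9133, -0.6458, 1.2113) x3=(-1.1753, -0.7398, -0.2996)
step 2: x0=(-0.6348, 0.2637, -0.6238) x1=(-0.2776, 1.3126, 0.8545) x2=(-0.9466, -0.6116, 1.1725) x3=(-1.1304, -0.7391, -0.3394)
step 3: x0=(-0.6027, 0.2545, -0.5904) x1=(-0.3064, 1.2739, 0.8117) x2=(-0.9799, -0.5774, 1.1336) x3=(-1.0851, -0.7377, -0.3792)
step 4: x0=(-0.5710, 0.2445, -0.5567) x1=(-0.3352, 1.2351, 0.7689) x2=(-1.0133, -0.5432, 1.0946) x3=(-1.0394, -0.7355, -0.4190)
step 5: x0=(-0.5399, 0.2335, -0.5228) x1=(-0.3641, 1.1963, 0.7261) x2=(-1.0466, -0.5089, 1.0556) x3=(-0.9933, -0.7323, -0.4589)
step 6: x0=(-0.5093, 0.2213, -0.4887) x1=(-0.3929, 1.1575, 0.6833) x2=(-1.0799, -0.4747, 1.0164) x3=(-0.9467, -0.7281, -0.4987)
step 7: x0=(-0.4793, 0.2077, -0.4545) x1=(-0.4217, 1.1187, 0.6404) x2=(-1.1131, -0.4404, 0.9772) x3=(-0.8995, -0.7225, -0.5384)
step 8: x0=(-0.4501, 0.1926, -0.4203) x1=(-0.4506, 1.0798, 0.5975) x2=(-1.1464, -0.4061, 0.9378) x3=(-0.8516, -0.7155, -0.5779)
step 9: x0=(-0.4218, 0.1759, -0.3860) x1=(-0.4795, 1.0407, 0.5545) x2=(-1.1796, -0.3718, 0.8984) x3=(-0.8031, -0.7068, -0.6170)
step 10: x0=(-0.3943, 0.1574, -0.3519) x1=(-0.5083, 1.0016, 0.5114) x2=(-1.2127, -0.3374, 0.8589) x3=(-0.7538, -0.6964, -0.6556)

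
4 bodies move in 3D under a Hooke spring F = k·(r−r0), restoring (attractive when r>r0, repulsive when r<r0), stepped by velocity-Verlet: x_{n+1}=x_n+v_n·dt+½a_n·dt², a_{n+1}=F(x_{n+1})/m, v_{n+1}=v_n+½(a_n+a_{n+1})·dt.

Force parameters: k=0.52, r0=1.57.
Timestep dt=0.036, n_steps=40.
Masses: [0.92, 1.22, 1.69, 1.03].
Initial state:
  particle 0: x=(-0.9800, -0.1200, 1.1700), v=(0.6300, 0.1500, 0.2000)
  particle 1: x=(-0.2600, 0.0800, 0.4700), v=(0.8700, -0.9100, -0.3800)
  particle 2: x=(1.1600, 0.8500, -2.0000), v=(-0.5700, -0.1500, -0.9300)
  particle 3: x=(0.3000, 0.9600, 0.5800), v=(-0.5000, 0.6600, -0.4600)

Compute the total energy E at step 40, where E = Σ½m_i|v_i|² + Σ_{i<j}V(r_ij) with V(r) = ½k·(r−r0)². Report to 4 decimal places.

step 0: x0=(-0.9800, -0.1200, 1.1700) x1=(-0.2600, 0.0800, 0.4700) x2=(1.1600, 0.8500, -2.0000) x3=(0.3000, 0.9600, 0.5800)
step 1: x0=(-0.9569, -0.1144, 1.1766) x1=(-0.2285, 0.0472, 0.4559) x2=(1.1390, 0.8444, -2.0327) x3=(0.2822, 0.9838, 0.5631)
step 2: x0=(-0.9331, -0.1083, 1.1820) x1=(-0.1965, 0.0145, 0.4409) x2=(1.1171, 0.8385, -2.0636) x3=(0.2646, 1.0079, 0.5456)
step 3: x0=(-0.9086, -0.1018, 1.1862) x1=(-0.1641, -0.0182, 0.4250) x2=(1.0944, 0.8322, -2.0929) x3=(0.2474, 1.0320, 0.5274)
step 4: x0=(-0.8833, -0.0948, 1.1892) x1=(-0.1313, -0.0509, 0.4083) x2=(1.0707, 0.8256, -2.1205) x3=(0.2304, 1.0563, 0.5086)
step 5: x0=(-0.8573, -0.0873, 1.1909) x1=(-0.0980, -0.0836, 0.3907) x2=(1.0463, 0.8186, -2.1463) x3=(0.2137, 1.0807, 0.4890)
step 6: x0=(-0.8307, -0.0793, 1.1913) x1=(-0.0644, -0.1163, 0.3723) x2=(1.0210, 0.8113, -2.1705) x3=(0.1972, 1.1052, 0.4688)
step 7: x0=(-0.8034, -0.0709, 1.1905) x1=(-0.0303, -0.1489, 0.3530) x2=(0.9949, 0.8036, -2.1929) x3=(0.1809, 1.1298, 0.4479)
step 8: x0=(-0.7755, -0.0620, 1.1883) x1=(0.0042, -0.1814, 0.3328) x2=(0.9681, 0.7956, -2.2135) x3=(0.1648, 1.1543, 0.4263)
step 9: x0=(-0.7469, -0.0526, 1.1849) x1=(0.0390, -0.2138, 0.3119) x2=(0.9405, 0.7873, -2.2324) x3=(0.1489, 1.1788, 0.4040)
step 10: x0=(-0.7177, -0.0427, 1.1800) x1=(0.0742, -0.2460, 0.2902) x2=(0.9123, 0.7787, -2.2496) x3=(0.1332, 1.2033, 0.3810)
step 11: x0=(-0.6880, -0.0323, 1.1739) x1=(0.1098, -0.2782, 0.2677) x2=(0.8833, 0.7698, -2.2651) x3=(0.1177, 1.2276, 0.3573)
step 12: x0=(-0.6576, -0.0215, 1.1664) x1=(0.1456, -0.3101, 0.2444) x2=(0.8537, 0.7606, -2.2788) x3=(0.1023, 1.2518, 0.3328)
step 13: x0=(-0.6267, -0.0102, 1.1575) x1=(0.1818, -0.3418, 0.2203) x2=(0.8236, 0.7511, -2.2909) x3=(0.0872, 1.2758, 0.3077)
step 14: x0=(-0.5953, 0.0015, 1.1472) x1=(0.2182, -0.3733, 0.1956) x2=(0.7928, 0.7413, -2.3012) x3=(0.0722, 1.2996, 0.2819)
step 15: x0=(-0.5634, 0.0137, 1.1355) x1=(0.2548, -0.4044, 0.1701) x2=(0.7615, 0.7312, -2.3099) x3=(0.0573, 1.3230, 0.2555)
step 16: x0=(-0.5310, 0.0264, 1.1225) x1=(0.2916, -0.4353, 0.1439) x2=(0.7296, 0.7209, -2.3169) x3=(0.0427, 1.3461, 0.2283)
step 17: x0=(-0.4981, 0.0394, 1.1080) x1=(0.3286, -0.4658, 0.1171) x2=(0.6973, 0.7103, -2.3222) x3=(0.0282, 1.3689, 0.2005)
step 18: x0=(-0.4648, 0.0528, 1.0922) x1=(0.3657, -0.4958, 0.0897) x2=(0.6646, 0.6995, -2.3259) x3=(0.0139, 1.3912, 0.1720)
step 19: x0=(-0.4310, 0.0667, 1.0749) x1=(0.4029, -0.5255, 0.0616) x2=(0.6314, 0.6885, -2.3281) x3=(-0.0001, 1.4130, 0.1429)
step 20: x0=(-0.3968, 0.0809, 1.0563) x1=(0.4401, -0.5547, 0.0329) x2=(0.5978, 0.6772, -2.3286) x3=(-0.0140, 1.4343, 0.1132)
step 21: x0=(-0.3622, 0.0954, 1.0363) x1=(0.4773, -0.5833, 0.0037) x2=(0.5639, 0.6657, -2.3277) x3=(-0.0277, 1.4550, 0.0828)
step 22: x0=(-0.3273, 0.1103, 1.0149) x1=(0.5145, -0.6114, -0.0261) x2=(0.5297, 0.6540, -2.3252) x3=(-0.0411, 1.4752, 0.0519)
step 23: x0=(-0.2920, 0.1255, 0.9921) x1=(0.5517, -0.6390, -0.0564) x2=(0.4952, 0.6421, -2.3212) x3=(-0.0543, 1.4946, 0.0204)
step 24: x0=(-0.2565, 0.1410, 0.9679) x1=(0.5887, -0.6659, -0.0872) x2=(0.4605, 0.6300, -2.3159) x3=(-0.0673, 1.5134, -0.0117)
step 25: x0=(-0.2206, 0.1567, 0.9424) x1=(0.6256, -0.6922, -0.1184) x2=(0.4255, 0.6178, -2.3091) x3=(-0.0800, 1.5315, -0.0443)
step 26: x0=(-0.1844, 0.1727, 0.9156) x1=(0.6624, -0.7177, -0.1501) x2=(0.3904, 0.6053, -2.3009) x3=(-0.0925, 1.5488, -0.0774)
step 27: x0=(-0.1480, 0.1889, 0.8875) x1=(0.6989, -0.7426, -0.1822) x2=(0.3551, 0.5928, -2.2915) x3=(-0.1047, 1.5653, -0.1111)
step 28: x0=(-0.1114, 0.2053, 0.8580) x1=(0.7351, -0.7667, -0.2147) x2=(0.3197, 0.5801, -2.2807) x3=(-0.1165, 1.5810, -0.1452)
step 29: x0=(-0.0746, 0.2219, 0.8273) x1=(0.7711, -0.7900, -0.2476) x2=(0.2842, 0.5672, -2.2687) x3=(-0.1281, 1.5957, -0.1797)
step 30: x0=(-0.0376, 0.2386, 0.7953) x1=(0.8067, -0.8124, -0.2808) x2=(0.2487, 0.5542, -2.2556) x3=(-0.1394, 1.6096, -0.2147)
step 31: x0=(-0.0004, 0.2555, 0.7621) x1=(0.8420, -0.8340, -0.3144) x2=(0.2131, 0.5411, -2.2412) x3=(-0.1503, 1.6226, -0.2500)
step 32: x0=(0.0369, 0.2724, 0.7277) x1=(0.8769, -0.8548, -0.3483) x2=(0.1775, 0.5279, -2.2258) x3=(-0.1608, 1.6346, -0.2858)
step 33: x0=(0.0743, 0.2894, 0.6922) x1=(0.9113, -0.8746, -0.3824) x2=(0.1420, 0.5146, -2.2093) x3=(-0.1711, 1.6457, -0.3219)
step 34: x0=(0.1117, 0.3065, 0.6555) x1=(0.9453, -0.8934, -0.4168) x2=(0.1065, 0.5011, -2.1918) x3=(-0.1809, 1.6557, -0.3583)
step 35: x0=(0.1493, 0.3236, 0.6177) x1=(0.9788, -0.9113, -0.4515) x2=(0.0711, 0.4876, -2.1734) x3=(-0.1903, 1.6648, -0.3950)
step 36: x0=(0.1868, 0.3407, 0.5788) x1=(1.0117, -0.9282, -0.4864) x2=(0.0359, 0.4740, -2.1540) x3=(-0.1994, 1.6728, -0.4320)
step 37: x0=(0.2244, 0.3578, 0.5389) x1=(1.0442, -0.9441, -0.5215) x2=(0.0007, 0.4602, -2.1338) x3=(-0.2080, 1.6797, -0.4692)
step 38: x0=(0.2620, 0.3749, 0.4980) x1=(1.0760, -0.9589, -0.5568) x2=(-0.0343, 0.4464, -2.1127) x3=(-0.2162, 1.6856, -0.5067)
step 39: x0=(0.2996, 0.3919, 0.4561) x1=(1.1072, -0.9727, -0.5923) x2=(-0.0691, 0.4325, -2.0909) x3=(-0.2239, 1.6905, -0.5444)
step 40: x0=(0.3371, 0.4088, 0.4133) x1=(1.1377, -0.9853, -0.6280) x2=(-0.1037, 0.4185, -2.0683) x3=(-0.2312, 1.6942, -0.5822)
step 0 velocities: v0=(0.6300, 0.1500, 0.2000) v1=(0.8700, -0.9100, -0.3800) v2=(-0.5700, -0.1500, -0.9300) v3=(-0.5000, 0.6600, -0.4600)
step 0: KE=2.7527, PE=2.4677, E=5.2204
step 40 velocities: v0=(1.0421, 0.4687, -1.2012) v1=(0.8396, -0.3366, -0.9924) v2=(-0.9581, -0.3897, 0.6364) v3=(-0.1953, 0.0894, -1.0531)
step 40: KE=4.2054, PE=1.0144, E=5.2198

5.2198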